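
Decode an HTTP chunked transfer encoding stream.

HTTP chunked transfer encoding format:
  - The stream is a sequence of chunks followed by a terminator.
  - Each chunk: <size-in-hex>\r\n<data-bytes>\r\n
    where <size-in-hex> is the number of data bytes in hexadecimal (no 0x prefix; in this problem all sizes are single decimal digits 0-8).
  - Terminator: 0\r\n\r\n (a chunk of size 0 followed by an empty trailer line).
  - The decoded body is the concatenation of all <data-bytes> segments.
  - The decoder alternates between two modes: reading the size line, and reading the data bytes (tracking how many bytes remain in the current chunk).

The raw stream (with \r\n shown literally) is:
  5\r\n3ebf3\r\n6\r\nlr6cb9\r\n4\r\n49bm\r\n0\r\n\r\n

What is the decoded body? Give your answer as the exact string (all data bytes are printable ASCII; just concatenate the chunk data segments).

Answer: 3ebf3lr6cb949bm

Derivation:
Chunk 1: stream[0..1]='5' size=0x5=5, data at stream[3..8]='3ebf3' -> body[0..5], body so far='3ebf3'
Chunk 2: stream[10..11]='6' size=0x6=6, data at stream[13..19]='lr6cb9' -> body[5..11], body so far='3ebf3lr6cb9'
Chunk 3: stream[21..22]='4' size=0x4=4, data at stream[24..28]='49bm' -> body[11..15], body so far='3ebf3lr6cb949bm'
Chunk 4: stream[30..31]='0' size=0 (terminator). Final body='3ebf3lr6cb949bm' (15 bytes)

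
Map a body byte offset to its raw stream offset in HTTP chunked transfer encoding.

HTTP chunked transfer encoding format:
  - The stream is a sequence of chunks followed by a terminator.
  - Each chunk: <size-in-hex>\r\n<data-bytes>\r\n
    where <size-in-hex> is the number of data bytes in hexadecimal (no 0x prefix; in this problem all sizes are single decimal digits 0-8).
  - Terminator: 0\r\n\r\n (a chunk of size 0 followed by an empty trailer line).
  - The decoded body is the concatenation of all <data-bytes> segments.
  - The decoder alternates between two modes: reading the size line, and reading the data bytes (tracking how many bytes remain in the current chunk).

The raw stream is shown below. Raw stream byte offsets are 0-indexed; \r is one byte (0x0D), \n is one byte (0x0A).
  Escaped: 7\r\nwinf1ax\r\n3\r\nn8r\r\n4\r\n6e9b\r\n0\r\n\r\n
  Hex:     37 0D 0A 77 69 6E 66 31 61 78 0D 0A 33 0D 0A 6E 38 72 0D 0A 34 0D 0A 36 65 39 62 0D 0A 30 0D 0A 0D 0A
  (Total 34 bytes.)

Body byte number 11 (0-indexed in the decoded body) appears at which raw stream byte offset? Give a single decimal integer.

Chunk 1: stream[0..1]='7' size=0x7=7, data at stream[3..10]='winf1ax' -> body[0..7], body so far='winf1ax'
Chunk 2: stream[12..13]='3' size=0x3=3, data at stream[15..18]='n8r' -> body[7..10], body so far='winf1axn8r'
Chunk 3: stream[20..21]='4' size=0x4=4, data at stream[23..27]='6e9b' -> body[10..14], body so far='winf1axn8r6e9b'
Chunk 4: stream[29..30]='0' size=0 (terminator). Final body='winf1axn8r6e9b' (14 bytes)
Body byte 11 at stream offset 24

Answer: 24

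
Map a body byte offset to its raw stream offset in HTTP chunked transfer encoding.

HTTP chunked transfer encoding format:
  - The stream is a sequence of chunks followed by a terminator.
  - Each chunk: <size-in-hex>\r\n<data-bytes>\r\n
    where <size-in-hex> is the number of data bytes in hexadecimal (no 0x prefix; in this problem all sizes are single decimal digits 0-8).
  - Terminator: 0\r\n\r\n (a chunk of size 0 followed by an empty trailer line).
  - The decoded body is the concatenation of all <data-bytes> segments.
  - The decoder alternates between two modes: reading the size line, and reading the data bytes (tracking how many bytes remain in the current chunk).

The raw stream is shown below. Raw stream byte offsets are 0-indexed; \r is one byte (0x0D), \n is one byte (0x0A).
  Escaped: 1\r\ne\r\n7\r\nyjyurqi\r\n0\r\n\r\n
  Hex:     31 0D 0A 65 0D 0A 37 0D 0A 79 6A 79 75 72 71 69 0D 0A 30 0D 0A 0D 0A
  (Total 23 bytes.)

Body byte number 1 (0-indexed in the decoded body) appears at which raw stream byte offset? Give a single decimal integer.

Chunk 1: stream[0..1]='1' size=0x1=1, data at stream[3..4]='e' -> body[0..1], body so far='e'
Chunk 2: stream[6..7]='7' size=0x7=7, data at stream[9..16]='yjyurqi' -> body[1..8], body so far='eyjyurqi'
Chunk 3: stream[18..19]='0' size=0 (terminator). Final body='eyjyurqi' (8 bytes)
Body byte 1 at stream offset 9

Answer: 9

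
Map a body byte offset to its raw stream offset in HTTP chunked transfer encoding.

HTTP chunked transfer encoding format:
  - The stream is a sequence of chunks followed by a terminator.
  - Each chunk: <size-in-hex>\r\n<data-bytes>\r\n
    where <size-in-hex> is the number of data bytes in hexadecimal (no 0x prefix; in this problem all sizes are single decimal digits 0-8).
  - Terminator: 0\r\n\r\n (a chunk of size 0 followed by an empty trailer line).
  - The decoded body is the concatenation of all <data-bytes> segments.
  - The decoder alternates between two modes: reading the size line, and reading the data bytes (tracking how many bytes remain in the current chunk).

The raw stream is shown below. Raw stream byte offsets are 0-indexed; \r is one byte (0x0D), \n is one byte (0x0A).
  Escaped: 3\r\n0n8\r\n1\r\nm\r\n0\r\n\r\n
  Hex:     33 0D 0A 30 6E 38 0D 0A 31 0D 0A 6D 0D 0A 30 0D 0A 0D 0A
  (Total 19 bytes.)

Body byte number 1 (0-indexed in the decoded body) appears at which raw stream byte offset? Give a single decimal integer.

Answer: 4

Derivation:
Chunk 1: stream[0..1]='3' size=0x3=3, data at stream[3..6]='0n8' -> body[0..3], body so far='0n8'
Chunk 2: stream[8..9]='1' size=0x1=1, data at stream[11..12]='m' -> body[3..4], body so far='0n8m'
Chunk 3: stream[14..15]='0' size=0 (terminator). Final body='0n8m' (4 bytes)
Body byte 1 at stream offset 4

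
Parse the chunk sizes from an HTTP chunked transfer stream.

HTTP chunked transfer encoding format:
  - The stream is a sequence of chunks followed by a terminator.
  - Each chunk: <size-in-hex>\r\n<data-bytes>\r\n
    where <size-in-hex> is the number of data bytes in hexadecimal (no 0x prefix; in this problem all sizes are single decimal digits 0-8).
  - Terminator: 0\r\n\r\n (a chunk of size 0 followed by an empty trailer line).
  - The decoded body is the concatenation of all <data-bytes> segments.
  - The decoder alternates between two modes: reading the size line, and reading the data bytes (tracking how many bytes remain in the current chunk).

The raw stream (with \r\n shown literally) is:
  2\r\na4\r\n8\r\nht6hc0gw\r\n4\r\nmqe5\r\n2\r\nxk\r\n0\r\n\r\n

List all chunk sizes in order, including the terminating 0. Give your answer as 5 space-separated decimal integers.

Answer: 2 8 4 2 0

Derivation:
Chunk 1: stream[0..1]='2' size=0x2=2, data at stream[3..5]='a4' -> body[0..2], body so far='a4'
Chunk 2: stream[7..8]='8' size=0x8=8, data at stream[10..18]='ht6hc0gw' -> body[2..10], body so far='a4ht6hc0gw'
Chunk 3: stream[20..21]='4' size=0x4=4, data at stream[23..27]='mqe5' -> body[10..14], body so far='a4ht6hc0gwmqe5'
Chunk 4: stream[29..30]='2' size=0x2=2, data at stream[32..34]='xk' -> body[14..16], body so far='a4ht6hc0gwmqe5xk'
Chunk 5: stream[36..37]='0' size=0 (terminator). Final body='a4ht6hc0gwmqe5xk' (16 bytes)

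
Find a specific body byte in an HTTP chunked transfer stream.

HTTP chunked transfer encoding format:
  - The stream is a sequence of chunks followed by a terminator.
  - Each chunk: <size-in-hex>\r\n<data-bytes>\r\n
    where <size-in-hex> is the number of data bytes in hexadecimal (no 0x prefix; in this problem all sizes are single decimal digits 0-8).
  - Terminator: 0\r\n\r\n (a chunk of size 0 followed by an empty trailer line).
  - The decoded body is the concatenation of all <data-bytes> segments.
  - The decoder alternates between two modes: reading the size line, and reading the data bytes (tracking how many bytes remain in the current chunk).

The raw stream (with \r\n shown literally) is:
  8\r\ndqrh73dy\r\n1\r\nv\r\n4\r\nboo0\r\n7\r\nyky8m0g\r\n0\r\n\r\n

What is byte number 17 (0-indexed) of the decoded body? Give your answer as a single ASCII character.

Answer: m

Derivation:
Chunk 1: stream[0..1]='8' size=0x8=8, data at stream[3..11]='dqrh73dy' -> body[0..8], body so far='dqrh73dy'
Chunk 2: stream[13..14]='1' size=0x1=1, data at stream[16..17]='v' -> body[8..9], body so far='dqrh73dyv'
Chunk 3: stream[19..20]='4' size=0x4=4, data at stream[22..26]='boo0' -> body[9..13], body so far='dqrh73dyvboo0'
Chunk 4: stream[28..29]='7' size=0x7=7, data at stream[31..38]='yky8m0g' -> body[13..20], body so far='dqrh73dyvboo0yky8m0g'
Chunk 5: stream[40..41]='0' size=0 (terminator). Final body='dqrh73dyvboo0yky8m0g' (20 bytes)
Body byte 17 = 'm'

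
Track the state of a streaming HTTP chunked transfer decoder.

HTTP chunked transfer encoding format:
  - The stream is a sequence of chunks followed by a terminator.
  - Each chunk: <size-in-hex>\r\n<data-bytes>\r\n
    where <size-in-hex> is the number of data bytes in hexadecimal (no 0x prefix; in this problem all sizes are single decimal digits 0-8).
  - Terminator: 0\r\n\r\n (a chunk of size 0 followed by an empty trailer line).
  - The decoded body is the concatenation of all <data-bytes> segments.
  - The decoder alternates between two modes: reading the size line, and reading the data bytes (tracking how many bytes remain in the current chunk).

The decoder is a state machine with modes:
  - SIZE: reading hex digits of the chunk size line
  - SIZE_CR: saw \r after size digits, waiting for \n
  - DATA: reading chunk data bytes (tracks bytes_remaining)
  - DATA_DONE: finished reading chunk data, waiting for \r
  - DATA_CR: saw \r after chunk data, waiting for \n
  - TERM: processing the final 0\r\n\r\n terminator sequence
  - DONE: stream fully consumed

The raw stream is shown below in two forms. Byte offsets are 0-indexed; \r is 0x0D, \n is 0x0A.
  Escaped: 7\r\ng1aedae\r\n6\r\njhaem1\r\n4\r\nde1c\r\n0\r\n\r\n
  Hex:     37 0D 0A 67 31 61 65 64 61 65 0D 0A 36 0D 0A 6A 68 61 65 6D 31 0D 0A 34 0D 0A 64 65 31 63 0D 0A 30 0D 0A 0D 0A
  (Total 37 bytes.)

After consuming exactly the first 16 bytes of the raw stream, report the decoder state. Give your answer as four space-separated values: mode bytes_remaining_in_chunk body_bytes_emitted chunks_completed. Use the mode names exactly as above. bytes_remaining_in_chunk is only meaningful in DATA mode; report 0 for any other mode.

Answer: DATA 5 8 1

Derivation:
Byte 0 = '7': mode=SIZE remaining=0 emitted=0 chunks_done=0
Byte 1 = 0x0D: mode=SIZE_CR remaining=0 emitted=0 chunks_done=0
Byte 2 = 0x0A: mode=DATA remaining=7 emitted=0 chunks_done=0
Byte 3 = 'g': mode=DATA remaining=6 emitted=1 chunks_done=0
Byte 4 = '1': mode=DATA remaining=5 emitted=2 chunks_done=0
Byte 5 = 'a': mode=DATA remaining=4 emitted=3 chunks_done=0
Byte 6 = 'e': mode=DATA remaining=3 emitted=4 chunks_done=0
Byte 7 = 'd': mode=DATA remaining=2 emitted=5 chunks_done=0
Byte 8 = 'a': mode=DATA remaining=1 emitted=6 chunks_done=0
Byte 9 = 'e': mode=DATA_DONE remaining=0 emitted=7 chunks_done=0
Byte 10 = 0x0D: mode=DATA_CR remaining=0 emitted=7 chunks_done=0
Byte 11 = 0x0A: mode=SIZE remaining=0 emitted=7 chunks_done=1
Byte 12 = '6': mode=SIZE remaining=0 emitted=7 chunks_done=1
Byte 13 = 0x0D: mode=SIZE_CR remaining=0 emitted=7 chunks_done=1
Byte 14 = 0x0A: mode=DATA remaining=6 emitted=7 chunks_done=1
Byte 15 = 'j': mode=DATA remaining=5 emitted=8 chunks_done=1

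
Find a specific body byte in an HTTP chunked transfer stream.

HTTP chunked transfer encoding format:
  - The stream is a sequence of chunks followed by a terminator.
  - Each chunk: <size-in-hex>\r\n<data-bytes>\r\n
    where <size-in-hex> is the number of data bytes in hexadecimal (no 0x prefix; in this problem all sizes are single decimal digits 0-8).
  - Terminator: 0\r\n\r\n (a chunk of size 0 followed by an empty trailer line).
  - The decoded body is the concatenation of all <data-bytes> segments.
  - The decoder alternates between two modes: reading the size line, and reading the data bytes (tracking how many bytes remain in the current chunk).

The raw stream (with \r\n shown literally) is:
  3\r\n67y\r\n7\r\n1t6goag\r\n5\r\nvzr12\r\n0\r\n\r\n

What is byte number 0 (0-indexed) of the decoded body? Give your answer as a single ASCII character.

Chunk 1: stream[0..1]='3' size=0x3=3, data at stream[3..6]='67y' -> body[0..3], body so far='67y'
Chunk 2: stream[8..9]='7' size=0x7=7, data at stream[11..18]='1t6goag' -> body[3..10], body so far='67y1t6goag'
Chunk 3: stream[20..21]='5' size=0x5=5, data at stream[23..28]='vzr12' -> body[10..15], body so far='67y1t6goagvzr12'
Chunk 4: stream[30..31]='0' size=0 (terminator). Final body='67y1t6goagvzr12' (15 bytes)
Body byte 0 = '6'

Answer: 6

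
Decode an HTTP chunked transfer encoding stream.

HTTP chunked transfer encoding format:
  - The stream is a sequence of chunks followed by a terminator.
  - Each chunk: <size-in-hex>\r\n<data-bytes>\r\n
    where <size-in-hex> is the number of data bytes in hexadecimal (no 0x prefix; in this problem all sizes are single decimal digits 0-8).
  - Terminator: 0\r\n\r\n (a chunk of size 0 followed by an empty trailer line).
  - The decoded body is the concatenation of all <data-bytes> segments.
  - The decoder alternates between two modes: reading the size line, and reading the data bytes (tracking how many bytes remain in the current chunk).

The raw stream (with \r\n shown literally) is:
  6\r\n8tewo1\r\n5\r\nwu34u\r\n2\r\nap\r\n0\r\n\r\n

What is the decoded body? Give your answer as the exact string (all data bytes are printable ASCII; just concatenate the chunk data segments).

Answer: 8tewo1wu34uap

Derivation:
Chunk 1: stream[0..1]='6' size=0x6=6, data at stream[3..9]='8tewo1' -> body[0..6], body so far='8tewo1'
Chunk 2: stream[11..12]='5' size=0x5=5, data at stream[14..19]='wu34u' -> body[6..11], body so far='8tewo1wu34u'
Chunk 3: stream[21..22]='2' size=0x2=2, data at stream[24..26]='ap' -> body[11..13], body so far='8tewo1wu34uap'
Chunk 4: stream[28..29]='0' size=0 (terminator). Final body='8tewo1wu34uap' (13 bytes)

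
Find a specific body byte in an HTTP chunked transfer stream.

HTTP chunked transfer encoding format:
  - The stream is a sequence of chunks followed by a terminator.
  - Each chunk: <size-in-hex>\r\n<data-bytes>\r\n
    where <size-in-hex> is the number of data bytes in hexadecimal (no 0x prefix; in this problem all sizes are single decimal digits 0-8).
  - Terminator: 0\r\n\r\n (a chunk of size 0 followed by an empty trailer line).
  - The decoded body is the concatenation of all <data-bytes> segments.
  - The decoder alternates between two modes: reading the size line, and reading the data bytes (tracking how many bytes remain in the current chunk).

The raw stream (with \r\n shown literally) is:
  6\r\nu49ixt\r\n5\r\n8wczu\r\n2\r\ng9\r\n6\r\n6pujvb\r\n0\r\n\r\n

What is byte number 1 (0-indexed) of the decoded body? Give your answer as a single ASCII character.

Chunk 1: stream[0..1]='6' size=0x6=6, data at stream[3..9]='u49ixt' -> body[0..6], body so far='u49ixt'
Chunk 2: stream[11..12]='5' size=0x5=5, data at stream[14..19]='8wczu' -> body[6..11], body so far='u49ixt8wczu'
Chunk 3: stream[21..22]='2' size=0x2=2, data at stream[24..26]='g9' -> body[11..13], body so far='u49ixt8wczug9'
Chunk 4: stream[28..29]='6' size=0x6=6, data at stream[31..37]='6pujvb' -> body[13..19], body so far='u49ixt8wczug96pujvb'
Chunk 5: stream[39..40]='0' size=0 (terminator). Final body='u49ixt8wczug96pujvb' (19 bytes)
Body byte 1 = '4'

Answer: 4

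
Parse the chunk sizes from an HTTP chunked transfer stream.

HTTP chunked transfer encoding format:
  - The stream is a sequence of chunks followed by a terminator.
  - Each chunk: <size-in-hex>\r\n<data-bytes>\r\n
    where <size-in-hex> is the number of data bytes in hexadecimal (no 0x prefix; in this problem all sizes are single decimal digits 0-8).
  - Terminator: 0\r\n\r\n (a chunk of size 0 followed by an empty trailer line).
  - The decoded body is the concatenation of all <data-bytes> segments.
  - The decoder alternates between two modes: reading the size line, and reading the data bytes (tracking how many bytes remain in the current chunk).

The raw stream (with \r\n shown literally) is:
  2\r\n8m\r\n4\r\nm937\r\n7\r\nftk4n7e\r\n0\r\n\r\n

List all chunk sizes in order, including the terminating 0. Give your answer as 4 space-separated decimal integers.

Chunk 1: stream[0..1]='2' size=0x2=2, data at stream[3..5]='8m' -> body[0..2], body so far='8m'
Chunk 2: stream[7..8]='4' size=0x4=4, data at stream[10..14]='m937' -> body[2..6], body so far='8mm937'
Chunk 3: stream[16..17]='7' size=0x7=7, data at stream[19..26]='ftk4n7e' -> body[6..13], body so far='8mm937ftk4n7e'
Chunk 4: stream[28..29]='0' size=0 (terminator). Final body='8mm937ftk4n7e' (13 bytes)

Answer: 2 4 7 0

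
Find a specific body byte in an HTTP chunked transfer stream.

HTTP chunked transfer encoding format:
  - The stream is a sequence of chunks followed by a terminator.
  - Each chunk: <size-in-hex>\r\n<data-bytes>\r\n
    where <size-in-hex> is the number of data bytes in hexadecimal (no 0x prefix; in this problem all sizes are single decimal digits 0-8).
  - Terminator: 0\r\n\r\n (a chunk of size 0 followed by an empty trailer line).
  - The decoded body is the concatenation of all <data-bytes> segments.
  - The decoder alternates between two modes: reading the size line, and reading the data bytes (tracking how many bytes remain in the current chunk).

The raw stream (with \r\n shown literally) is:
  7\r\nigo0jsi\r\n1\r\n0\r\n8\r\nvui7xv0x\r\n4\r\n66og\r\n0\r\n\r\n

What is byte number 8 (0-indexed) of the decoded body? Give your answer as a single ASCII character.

Answer: v

Derivation:
Chunk 1: stream[0..1]='7' size=0x7=7, data at stream[3..10]='igo0jsi' -> body[0..7], body so far='igo0jsi'
Chunk 2: stream[12..13]='1' size=0x1=1, data at stream[15..16]='0' -> body[7..8], body so far='igo0jsi0'
Chunk 3: stream[18..19]='8' size=0x8=8, data at stream[21..29]='vui7xv0x' -> body[8..16], body so far='igo0jsi0vui7xv0x'
Chunk 4: stream[31..32]='4' size=0x4=4, data at stream[34..38]='66og' -> body[16..20], body so far='igo0jsi0vui7xv0x66og'
Chunk 5: stream[40..41]='0' size=0 (terminator). Final body='igo0jsi0vui7xv0x66og' (20 bytes)
Body byte 8 = 'v'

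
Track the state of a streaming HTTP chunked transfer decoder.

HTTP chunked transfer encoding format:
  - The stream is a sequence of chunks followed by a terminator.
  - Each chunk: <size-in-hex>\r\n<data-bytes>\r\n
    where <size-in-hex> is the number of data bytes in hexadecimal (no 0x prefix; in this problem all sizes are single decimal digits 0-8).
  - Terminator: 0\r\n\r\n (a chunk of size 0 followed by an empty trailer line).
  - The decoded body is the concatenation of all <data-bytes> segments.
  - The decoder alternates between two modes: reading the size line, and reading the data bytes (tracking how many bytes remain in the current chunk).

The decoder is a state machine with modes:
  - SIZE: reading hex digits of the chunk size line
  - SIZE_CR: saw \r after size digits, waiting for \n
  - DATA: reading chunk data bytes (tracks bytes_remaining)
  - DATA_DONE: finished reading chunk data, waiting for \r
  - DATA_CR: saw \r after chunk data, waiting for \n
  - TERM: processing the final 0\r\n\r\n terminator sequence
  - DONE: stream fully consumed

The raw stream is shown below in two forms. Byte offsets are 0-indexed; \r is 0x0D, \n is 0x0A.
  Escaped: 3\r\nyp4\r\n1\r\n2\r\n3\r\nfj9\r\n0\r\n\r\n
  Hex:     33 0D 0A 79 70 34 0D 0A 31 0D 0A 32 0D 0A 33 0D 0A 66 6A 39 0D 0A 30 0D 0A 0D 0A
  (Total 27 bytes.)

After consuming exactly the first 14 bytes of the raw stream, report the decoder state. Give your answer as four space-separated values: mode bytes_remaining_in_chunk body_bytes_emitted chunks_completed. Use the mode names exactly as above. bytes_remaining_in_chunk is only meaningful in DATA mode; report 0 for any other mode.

Answer: SIZE 0 4 2

Derivation:
Byte 0 = '3': mode=SIZE remaining=0 emitted=0 chunks_done=0
Byte 1 = 0x0D: mode=SIZE_CR remaining=0 emitted=0 chunks_done=0
Byte 2 = 0x0A: mode=DATA remaining=3 emitted=0 chunks_done=0
Byte 3 = 'y': mode=DATA remaining=2 emitted=1 chunks_done=0
Byte 4 = 'p': mode=DATA remaining=1 emitted=2 chunks_done=0
Byte 5 = '4': mode=DATA_DONE remaining=0 emitted=3 chunks_done=0
Byte 6 = 0x0D: mode=DATA_CR remaining=0 emitted=3 chunks_done=0
Byte 7 = 0x0A: mode=SIZE remaining=0 emitted=3 chunks_done=1
Byte 8 = '1': mode=SIZE remaining=0 emitted=3 chunks_done=1
Byte 9 = 0x0D: mode=SIZE_CR remaining=0 emitted=3 chunks_done=1
Byte 10 = 0x0A: mode=DATA remaining=1 emitted=3 chunks_done=1
Byte 11 = '2': mode=DATA_DONE remaining=0 emitted=4 chunks_done=1
Byte 12 = 0x0D: mode=DATA_CR remaining=0 emitted=4 chunks_done=1
Byte 13 = 0x0A: mode=SIZE remaining=0 emitted=4 chunks_done=2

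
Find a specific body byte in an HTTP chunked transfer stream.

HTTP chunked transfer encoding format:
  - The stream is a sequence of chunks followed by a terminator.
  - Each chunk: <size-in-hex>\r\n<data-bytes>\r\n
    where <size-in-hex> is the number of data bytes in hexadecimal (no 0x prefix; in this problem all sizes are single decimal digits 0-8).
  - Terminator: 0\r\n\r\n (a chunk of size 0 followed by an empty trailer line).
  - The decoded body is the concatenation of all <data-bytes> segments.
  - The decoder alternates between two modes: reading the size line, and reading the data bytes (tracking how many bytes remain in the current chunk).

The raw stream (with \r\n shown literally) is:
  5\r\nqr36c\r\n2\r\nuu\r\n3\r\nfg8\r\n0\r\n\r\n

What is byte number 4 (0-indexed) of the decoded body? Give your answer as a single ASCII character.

Answer: c

Derivation:
Chunk 1: stream[0..1]='5' size=0x5=5, data at stream[3..8]='qr36c' -> body[0..5], body so far='qr36c'
Chunk 2: stream[10..11]='2' size=0x2=2, data at stream[13..15]='uu' -> body[5..7], body so far='qr36cuu'
Chunk 3: stream[17..18]='3' size=0x3=3, data at stream[20..23]='fg8' -> body[7..10], body so far='qr36cuufg8'
Chunk 4: stream[25..26]='0' size=0 (terminator). Final body='qr36cuufg8' (10 bytes)
Body byte 4 = 'c'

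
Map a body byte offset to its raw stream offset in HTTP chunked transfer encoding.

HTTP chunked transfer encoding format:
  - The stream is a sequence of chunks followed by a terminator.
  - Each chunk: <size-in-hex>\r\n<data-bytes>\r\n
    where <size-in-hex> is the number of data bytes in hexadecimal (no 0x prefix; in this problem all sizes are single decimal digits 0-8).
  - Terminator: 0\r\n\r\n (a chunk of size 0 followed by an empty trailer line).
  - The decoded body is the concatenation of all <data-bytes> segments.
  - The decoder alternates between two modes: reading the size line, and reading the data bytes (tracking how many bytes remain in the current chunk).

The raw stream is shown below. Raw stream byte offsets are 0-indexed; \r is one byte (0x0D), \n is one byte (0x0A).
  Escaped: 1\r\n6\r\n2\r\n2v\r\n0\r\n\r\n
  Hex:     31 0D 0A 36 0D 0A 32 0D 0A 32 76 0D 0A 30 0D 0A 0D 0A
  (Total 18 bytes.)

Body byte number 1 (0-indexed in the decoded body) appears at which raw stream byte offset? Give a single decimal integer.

Answer: 9

Derivation:
Chunk 1: stream[0..1]='1' size=0x1=1, data at stream[3..4]='6' -> body[0..1], body so far='6'
Chunk 2: stream[6..7]='2' size=0x2=2, data at stream[9..11]='2v' -> body[1..3], body so far='62v'
Chunk 3: stream[13..14]='0' size=0 (terminator). Final body='62v' (3 bytes)
Body byte 1 at stream offset 9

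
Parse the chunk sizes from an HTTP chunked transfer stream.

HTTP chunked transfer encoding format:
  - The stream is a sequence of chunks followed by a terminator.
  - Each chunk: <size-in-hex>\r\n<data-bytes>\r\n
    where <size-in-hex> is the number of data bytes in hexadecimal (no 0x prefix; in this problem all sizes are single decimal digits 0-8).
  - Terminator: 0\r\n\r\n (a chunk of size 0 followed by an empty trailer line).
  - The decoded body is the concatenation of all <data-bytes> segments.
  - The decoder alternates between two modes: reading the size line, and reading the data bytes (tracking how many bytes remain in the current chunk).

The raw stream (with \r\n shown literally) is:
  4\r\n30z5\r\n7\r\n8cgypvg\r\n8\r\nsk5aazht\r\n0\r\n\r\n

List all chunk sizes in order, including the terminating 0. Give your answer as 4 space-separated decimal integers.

Answer: 4 7 8 0

Derivation:
Chunk 1: stream[0..1]='4' size=0x4=4, data at stream[3..7]='30z5' -> body[0..4], body so far='30z5'
Chunk 2: stream[9..10]='7' size=0x7=7, data at stream[12..19]='8cgypvg' -> body[4..11], body so far='30z58cgypvg'
Chunk 3: stream[21..22]='8' size=0x8=8, data at stream[24..32]='sk5aazht' -> body[11..19], body so far='30z58cgypvgsk5aazht'
Chunk 4: stream[34..35]='0' size=0 (terminator). Final body='30z58cgypvgsk5aazht' (19 bytes)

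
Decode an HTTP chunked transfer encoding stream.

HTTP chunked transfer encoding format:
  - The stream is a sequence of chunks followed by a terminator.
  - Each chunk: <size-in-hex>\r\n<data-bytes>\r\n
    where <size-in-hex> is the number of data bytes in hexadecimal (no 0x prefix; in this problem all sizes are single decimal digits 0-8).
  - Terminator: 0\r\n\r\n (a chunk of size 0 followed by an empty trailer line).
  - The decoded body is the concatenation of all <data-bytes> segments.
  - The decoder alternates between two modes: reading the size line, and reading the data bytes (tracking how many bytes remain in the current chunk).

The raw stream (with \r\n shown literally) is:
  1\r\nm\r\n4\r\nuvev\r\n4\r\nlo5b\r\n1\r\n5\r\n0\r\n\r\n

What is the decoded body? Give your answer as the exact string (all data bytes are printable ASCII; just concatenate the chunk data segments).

Answer: muvevlo5b5

Derivation:
Chunk 1: stream[0..1]='1' size=0x1=1, data at stream[3..4]='m' -> body[0..1], body so far='m'
Chunk 2: stream[6..7]='4' size=0x4=4, data at stream[9..13]='uvev' -> body[1..5], body so far='muvev'
Chunk 3: stream[15..16]='4' size=0x4=4, data at stream[18..22]='lo5b' -> body[5..9], body so far='muvevlo5b'
Chunk 4: stream[24..25]='1' size=0x1=1, data at stream[27..28]='5' -> body[9..10], body so far='muvevlo5b5'
Chunk 5: stream[30..31]='0' size=0 (terminator). Final body='muvevlo5b5' (10 bytes)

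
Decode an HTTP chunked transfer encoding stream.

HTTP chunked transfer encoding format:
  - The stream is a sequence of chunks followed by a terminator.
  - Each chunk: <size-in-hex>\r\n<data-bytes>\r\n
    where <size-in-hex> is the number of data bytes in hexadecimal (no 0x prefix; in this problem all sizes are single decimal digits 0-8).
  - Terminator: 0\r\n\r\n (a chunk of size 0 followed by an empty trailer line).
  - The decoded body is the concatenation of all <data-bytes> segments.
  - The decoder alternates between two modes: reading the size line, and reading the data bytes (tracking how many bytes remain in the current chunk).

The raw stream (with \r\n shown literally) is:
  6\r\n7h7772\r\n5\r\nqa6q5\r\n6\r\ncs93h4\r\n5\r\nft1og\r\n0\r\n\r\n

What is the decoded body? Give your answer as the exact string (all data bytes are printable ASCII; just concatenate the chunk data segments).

Chunk 1: stream[0..1]='6' size=0x6=6, data at stream[3..9]='7h7772' -> body[0..6], body so far='7h7772'
Chunk 2: stream[11..12]='5' size=0x5=5, data at stream[14..19]='qa6q5' -> body[6..11], body so far='7h7772qa6q5'
Chunk 3: stream[21..22]='6' size=0x6=6, data at stream[24..30]='cs93h4' -> body[11..17], body so far='7h7772qa6q5cs93h4'
Chunk 4: stream[32..33]='5' size=0x5=5, data at stream[35..40]='ft1og' -> body[17..22], body so far='7h7772qa6q5cs93h4ft1og'
Chunk 5: stream[42..43]='0' size=0 (terminator). Final body='7h7772qa6q5cs93h4ft1og' (22 bytes)

Answer: 7h7772qa6q5cs93h4ft1og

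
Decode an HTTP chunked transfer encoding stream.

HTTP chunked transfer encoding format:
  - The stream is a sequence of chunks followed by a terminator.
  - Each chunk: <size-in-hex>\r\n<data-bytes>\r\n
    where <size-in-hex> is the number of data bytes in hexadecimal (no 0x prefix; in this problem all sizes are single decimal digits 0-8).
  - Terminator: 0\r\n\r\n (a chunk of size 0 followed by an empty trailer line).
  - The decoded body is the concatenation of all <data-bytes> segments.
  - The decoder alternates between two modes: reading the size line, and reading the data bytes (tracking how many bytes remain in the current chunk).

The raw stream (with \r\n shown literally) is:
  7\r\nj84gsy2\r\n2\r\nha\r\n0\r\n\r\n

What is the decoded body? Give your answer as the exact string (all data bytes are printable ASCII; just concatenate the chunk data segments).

Answer: j84gsy2ha

Derivation:
Chunk 1: stream[0..1]='7' size=0x7=7, data at stream[3..10]='j84gsy2' -> body[0..7], body so far='j84gsy2'
Chunk 2: stream[12..13]='2' size=0x2=2, data at stream[15..17]='ha' -> body[7..9], body so far='j84gsy2ha'
Chunk 3: stream[19..20]='0' size=0 (terminator). Final body='j84gsy2ha' (9 bytes)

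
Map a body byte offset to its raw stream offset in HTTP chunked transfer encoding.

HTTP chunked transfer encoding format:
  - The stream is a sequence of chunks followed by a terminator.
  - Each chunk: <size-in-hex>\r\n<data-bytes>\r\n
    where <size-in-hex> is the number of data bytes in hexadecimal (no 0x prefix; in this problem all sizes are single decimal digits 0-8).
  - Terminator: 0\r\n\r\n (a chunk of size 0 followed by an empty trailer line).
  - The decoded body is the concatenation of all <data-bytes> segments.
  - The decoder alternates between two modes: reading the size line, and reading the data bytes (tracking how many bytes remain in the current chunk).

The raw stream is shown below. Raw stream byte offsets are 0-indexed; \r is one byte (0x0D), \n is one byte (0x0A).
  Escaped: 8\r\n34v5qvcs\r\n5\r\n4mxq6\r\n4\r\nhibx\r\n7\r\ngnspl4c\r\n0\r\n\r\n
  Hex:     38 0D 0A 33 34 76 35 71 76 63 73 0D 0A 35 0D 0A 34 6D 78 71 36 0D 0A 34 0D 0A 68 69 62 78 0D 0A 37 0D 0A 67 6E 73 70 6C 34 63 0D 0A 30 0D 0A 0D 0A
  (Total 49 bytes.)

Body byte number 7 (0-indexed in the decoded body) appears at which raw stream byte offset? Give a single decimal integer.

Chunk 1: stream[0..1]='8' size=0x8=8, data at stream[3..11]='34v5qvcs' -> body[0..8], body so far='34v5qvcs'
Chunk 2: stream[13..14]='5' size=0x5=5, data at stream[16..21]='4mxq6' -> body[8..13], body so far='34v5qvcs4mxq6'
Chunk 3: stream[23..24]='4' size=0x4=4, data at stream[26..30]='hibx' -> body[13..17], body so far='34v5qvcs4mxq6hibx'
Chunk 4: stream[32..33]='7' size=0x7=7, data at stream[35..42]='gnspl4c' -> body[17..24], body so far='34v5qvcs4mxq6hibxgnspl4c'
Chunk 5: stream[44..45]='0' size=0 (terminator). Final body='34v5qvcs4mxq6hibxgnspl4c' (24 bytes)
Body byte 7 at stream offset 10

Answer: 10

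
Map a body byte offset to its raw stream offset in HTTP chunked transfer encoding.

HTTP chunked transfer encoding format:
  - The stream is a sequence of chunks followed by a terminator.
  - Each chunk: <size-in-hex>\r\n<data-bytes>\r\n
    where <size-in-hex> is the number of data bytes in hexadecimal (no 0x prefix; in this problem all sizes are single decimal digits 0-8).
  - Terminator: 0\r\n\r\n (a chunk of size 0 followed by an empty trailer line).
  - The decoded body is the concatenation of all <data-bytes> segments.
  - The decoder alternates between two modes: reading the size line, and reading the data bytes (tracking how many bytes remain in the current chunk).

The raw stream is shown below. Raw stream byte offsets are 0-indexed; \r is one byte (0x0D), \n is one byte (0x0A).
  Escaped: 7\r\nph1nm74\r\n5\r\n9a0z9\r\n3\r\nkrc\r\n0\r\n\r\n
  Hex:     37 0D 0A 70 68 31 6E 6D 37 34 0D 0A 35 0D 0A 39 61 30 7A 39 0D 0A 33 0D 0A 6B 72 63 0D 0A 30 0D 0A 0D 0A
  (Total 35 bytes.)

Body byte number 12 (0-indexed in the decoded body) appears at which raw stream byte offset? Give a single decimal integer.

Chunk 1: stream[0..1]='7' size=0x7=7, data at stream[3..10]='ph1nm74' -> body[0..7], body so far='ph1nm74'
Chunk 2: stream[12..13]='5' size=0x5=5, data at stream[15..20]='9a0z9' -> body[7..12], body so far='ph1nm749a0z9'
Chunk 3: stream[22..23]='3' size=0x3=3, data at stream[25..28]='krc' -> body[12..15], body so far='ph1nm749a0z9krc'
Chunk 4: stream[30..31]='0' size=0 (terminator). Final body='ph1nm749a0z9krc' (15 bytes)
Body byte 12 at stream offset 25

Answer: 25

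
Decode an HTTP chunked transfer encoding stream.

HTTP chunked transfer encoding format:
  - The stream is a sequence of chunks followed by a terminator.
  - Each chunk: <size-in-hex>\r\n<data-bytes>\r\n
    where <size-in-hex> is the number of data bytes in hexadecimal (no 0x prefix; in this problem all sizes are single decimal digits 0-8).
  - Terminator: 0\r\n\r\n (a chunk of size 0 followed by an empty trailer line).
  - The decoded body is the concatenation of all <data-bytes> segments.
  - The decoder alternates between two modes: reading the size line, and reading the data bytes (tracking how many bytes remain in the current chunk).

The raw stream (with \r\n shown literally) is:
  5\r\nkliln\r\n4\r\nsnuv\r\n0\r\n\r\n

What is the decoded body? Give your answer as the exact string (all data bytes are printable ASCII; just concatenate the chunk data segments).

Answer: klilnsnuv

Derivation:
Chunk 1: stream[0..1]='5' size=0x5=5, data at stream[3..8]='kliln' -> body[0..5], body so far='kliln'
Chunk 2: stream[10..11]='4' size=0x4=4, data at stream[13..17]='snuv' -> body[5..9], body so far='klilnsnuv'
Chunk 3: stream[19..20]='0' size=0 (terminator). Final body='klilnsnuv' (9 bytes)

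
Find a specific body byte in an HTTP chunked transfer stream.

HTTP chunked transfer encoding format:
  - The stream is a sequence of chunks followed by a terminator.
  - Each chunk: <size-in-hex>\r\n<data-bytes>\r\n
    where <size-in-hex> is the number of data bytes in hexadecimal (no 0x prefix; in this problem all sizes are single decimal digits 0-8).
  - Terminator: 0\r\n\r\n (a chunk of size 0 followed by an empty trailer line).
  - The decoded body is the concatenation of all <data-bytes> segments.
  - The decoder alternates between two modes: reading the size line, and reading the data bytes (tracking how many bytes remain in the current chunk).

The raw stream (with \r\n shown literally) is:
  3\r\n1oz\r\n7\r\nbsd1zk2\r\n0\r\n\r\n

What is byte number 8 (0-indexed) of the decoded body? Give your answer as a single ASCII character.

Answer: k

Derivation:
Chunk 1: stream[0..1]='3' size=0x3=3, data at stream[3..6]='1oz' -> body[0..3], body so far='1oz'
Chunk 2: stream[8..9]='7' size=0x7=7, data at stream[11..18]='bsd1zk2' -> body[3..10], body so far='1ozbsd1zk2'
Chunk 3: stream[20..21]='0' size=0 (terminator). Final body='1ozbsd1zk2' (10 bytes)
Body byte 8 = 'k'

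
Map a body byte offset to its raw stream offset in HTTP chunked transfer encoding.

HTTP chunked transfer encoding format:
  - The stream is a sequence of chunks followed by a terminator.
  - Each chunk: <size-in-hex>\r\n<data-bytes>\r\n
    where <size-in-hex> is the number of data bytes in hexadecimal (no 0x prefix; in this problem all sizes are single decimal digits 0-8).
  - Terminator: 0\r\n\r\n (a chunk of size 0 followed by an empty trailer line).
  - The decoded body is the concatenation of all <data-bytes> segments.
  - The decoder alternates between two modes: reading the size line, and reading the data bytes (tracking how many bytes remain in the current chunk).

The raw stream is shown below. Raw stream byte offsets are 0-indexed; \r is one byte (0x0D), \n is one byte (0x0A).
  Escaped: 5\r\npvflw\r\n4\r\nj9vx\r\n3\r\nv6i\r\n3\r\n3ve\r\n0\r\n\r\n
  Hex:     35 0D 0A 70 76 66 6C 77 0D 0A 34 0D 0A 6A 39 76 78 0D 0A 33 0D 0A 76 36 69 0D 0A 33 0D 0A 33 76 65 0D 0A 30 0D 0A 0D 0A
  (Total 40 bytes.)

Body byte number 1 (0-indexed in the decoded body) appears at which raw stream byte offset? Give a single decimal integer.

Answer: 4

Derivation:
Chunk 1: stream[0..1]='5' size=0x5=5, data at stream[3..8]='pvflw' -> body[0..5], body so far='pvflw'
Chunk 2: stream[10..11]='4' size=0x4=4, data at stream[13..17]='j9vx' -> body[5..9], body so far='pvflwj9vx'
Chunk 3: stream[19..20]='3' size=0x3=3, data at stream[22..25]='v6i' -> body[9..12], body so far='pvflwj9vxv6i'
Chunk 4: stream[27..28]='3' size=0x3=3, data at stream[30..33]='3ve' -> body[12..15], body so far='pvflwj9vxv6i3ve'
Chunk 5: stream[35..36]='0' size=0 (terminator). Final body='pvflwj9vxv6i3ve' (15 bytes)
Body byte 1 at stream offset 4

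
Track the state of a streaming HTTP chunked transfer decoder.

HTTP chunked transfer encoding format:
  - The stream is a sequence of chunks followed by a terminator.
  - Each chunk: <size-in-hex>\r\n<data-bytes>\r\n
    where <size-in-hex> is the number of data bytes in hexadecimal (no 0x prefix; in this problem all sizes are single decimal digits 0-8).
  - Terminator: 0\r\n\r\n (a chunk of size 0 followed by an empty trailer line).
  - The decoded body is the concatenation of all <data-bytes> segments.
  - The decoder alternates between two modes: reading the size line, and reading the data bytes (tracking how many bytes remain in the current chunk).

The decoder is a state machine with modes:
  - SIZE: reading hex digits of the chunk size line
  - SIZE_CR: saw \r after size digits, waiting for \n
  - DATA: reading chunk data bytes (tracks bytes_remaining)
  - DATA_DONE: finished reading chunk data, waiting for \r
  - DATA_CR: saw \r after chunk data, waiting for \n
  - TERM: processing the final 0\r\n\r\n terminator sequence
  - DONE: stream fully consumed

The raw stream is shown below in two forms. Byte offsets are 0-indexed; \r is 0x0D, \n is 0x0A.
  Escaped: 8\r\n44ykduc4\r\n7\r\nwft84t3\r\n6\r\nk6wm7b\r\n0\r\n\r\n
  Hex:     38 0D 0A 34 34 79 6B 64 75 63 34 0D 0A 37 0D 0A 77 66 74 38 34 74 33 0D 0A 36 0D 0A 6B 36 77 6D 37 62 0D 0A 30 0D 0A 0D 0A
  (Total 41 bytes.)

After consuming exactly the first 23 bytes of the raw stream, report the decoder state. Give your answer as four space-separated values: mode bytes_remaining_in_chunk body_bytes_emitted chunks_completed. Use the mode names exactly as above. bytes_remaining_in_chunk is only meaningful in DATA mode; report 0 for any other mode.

Answer: DATA_DONE 0 15 1

Derivation:
Byte 0 = '8': mode=SIZE remaining=0 emitted=0 chunks_done=0
Byte 1 = 0x0D: mode=SIZE_CR remaining=0 emitted=0 chunks_done=0
Byte 2 = 0x0A: mode=DATA remaining=8 emitted=0 chunks_done=0
Byte 3 = '4': mode=DATA remaining=7 emitted=1 chunks_done=0
Byte 4 = '4': mode=DATA remaining=6 emitted=2 chunks_done=0
Byte 5 = 'y': mode=DATA remaining=5 emitted=3 chunks_done=0
Byte 6 = 'k': mode=DATA remaining=4 emitted=4 chunks_done=0
Byte 7 = 'd': mode=DATA remaining=3 emitted=5 chunks_done=0
Byte 8 = 'u': mode=DATA remaining=2 emitted=6 chunks_done=0
Byte 9 = 'c': mode=DATA remaining=1 emitted=7 chunks_done=0
Byte 10 = '4': mode=DATA_DONE remaining=0 emitted=8 chunks_done=0
Byte 11 = 0x0D: mode=DATA_CR remaining=0 emitted=8 chunks_done=0
Byte 12 = 0x0A: mode=SIZE remaining=0 emitted=8 chunks_done=1
Byte 13 = '7': mode=SIZE remaining=0 emitted=8 chunks_done=1
Byte 14 = 0x0D: mode=SIZE_CR remaining=0 emitted=8 chunks_done=1
Byte 15 = 0x0A: mode=DATA remaining=7 emitted=8 chunks_done=1
Byte 16 = 'w': mode=DATA remaining=6 emitted=9 chunks_done=1
Byte 17 = 'f': mode=DATA remaining=5 emitted=10 chunks_done=1
Byte 18 = 't': mode=DATA remaining=4 emitted=11 chunks_done=1
Byte 19 = '8': mode=DATA remaining=3 emitted=12 chunks_done=1
Byte 20 = '4': mode=DATA remaining=2 emitted=13 chunks_done=1
Byte 21 = 't': mode=DATA remaining=1 emitted=14 chunks_done=1
Byte 22 = '3': mode=DATA_DONE remaining=0 emitted=15 chunks_done=1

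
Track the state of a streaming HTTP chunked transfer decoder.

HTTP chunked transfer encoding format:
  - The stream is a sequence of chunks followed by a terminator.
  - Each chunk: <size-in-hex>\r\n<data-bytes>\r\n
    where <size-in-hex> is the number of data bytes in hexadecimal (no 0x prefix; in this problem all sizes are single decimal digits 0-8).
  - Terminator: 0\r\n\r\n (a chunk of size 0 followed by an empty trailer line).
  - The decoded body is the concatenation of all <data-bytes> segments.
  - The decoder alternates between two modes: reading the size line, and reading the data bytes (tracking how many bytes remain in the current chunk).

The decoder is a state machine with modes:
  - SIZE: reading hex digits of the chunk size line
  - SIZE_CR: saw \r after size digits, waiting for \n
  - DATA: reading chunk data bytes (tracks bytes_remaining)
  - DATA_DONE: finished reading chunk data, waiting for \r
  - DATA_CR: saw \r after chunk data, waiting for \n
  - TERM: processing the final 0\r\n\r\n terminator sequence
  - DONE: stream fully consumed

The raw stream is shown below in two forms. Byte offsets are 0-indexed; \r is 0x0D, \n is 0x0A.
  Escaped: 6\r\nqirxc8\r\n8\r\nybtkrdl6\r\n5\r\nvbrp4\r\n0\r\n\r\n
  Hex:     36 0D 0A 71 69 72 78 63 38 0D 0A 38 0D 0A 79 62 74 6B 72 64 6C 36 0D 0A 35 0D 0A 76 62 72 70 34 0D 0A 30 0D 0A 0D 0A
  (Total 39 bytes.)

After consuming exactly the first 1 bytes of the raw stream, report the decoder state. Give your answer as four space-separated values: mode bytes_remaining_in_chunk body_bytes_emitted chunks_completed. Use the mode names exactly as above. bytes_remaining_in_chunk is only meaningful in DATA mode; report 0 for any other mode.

Byte 0 = '6': mode=SIZE remaining=0 emitted=0 chunks_done=0

Answer: SIZE 0 0 0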